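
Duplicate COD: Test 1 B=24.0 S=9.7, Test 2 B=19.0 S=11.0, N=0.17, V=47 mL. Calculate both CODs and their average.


COD1 = 413.8 mg/L
COD2 = 231.5 mg/L
Average = 322.7 mg/L

COD1 = (24.0 - 9.7) x 0.17 x 8000 / 47 = 413.8 mg/L
COD2 = (19.0 - 11.0) x 0.17 x 8000 / 47 = 231.5 mg/L
Average = (413.8 + 231.5) / 2 = 322.7 mg/L


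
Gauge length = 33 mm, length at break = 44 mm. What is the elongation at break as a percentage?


Extension = 44 - 33 = 11 mm
Elongation = 11 / 33 x 100 = 33.3%


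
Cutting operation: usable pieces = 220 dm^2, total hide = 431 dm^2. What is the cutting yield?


Yield = usable / total x 100
Yield = 220 / 431 x 100 = 51.0%


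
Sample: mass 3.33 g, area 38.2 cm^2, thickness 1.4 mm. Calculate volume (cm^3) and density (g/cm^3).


Volume = 5.348 cm^3
Density = 0.623 g/cm^3

Thickness in cm = 1.4 / 10 = 0.14 cm
Volume = 38.2 x 0.14 = 5.348 cm^3
Density = 3.33 / 5.348 = 0.623 g/cm^3


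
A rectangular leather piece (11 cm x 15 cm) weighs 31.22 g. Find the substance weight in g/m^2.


Area = 11 x 15 = 165 cm^2
SW = 31.22 / 165 x 10000 = 1892.1 g/m^2


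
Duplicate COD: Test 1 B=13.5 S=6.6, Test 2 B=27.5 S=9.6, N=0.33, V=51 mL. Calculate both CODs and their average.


COD1 = (13.5 - 6.6) x 0.33 x 8000 / 51 = 357.2 mg/L
COD2 = (27.5 - 9.6) x 0.33 x 8000 / 51 = 926.6 mg/L
Average = (357.2 + 926.6) / 2 = 641.9 mg/L


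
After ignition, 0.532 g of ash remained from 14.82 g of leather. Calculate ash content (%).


Ash% = 0.532 / 14.82 x 100
Ash% = 3.59%


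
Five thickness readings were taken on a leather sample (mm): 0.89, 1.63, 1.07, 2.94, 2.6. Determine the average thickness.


1.83 mm


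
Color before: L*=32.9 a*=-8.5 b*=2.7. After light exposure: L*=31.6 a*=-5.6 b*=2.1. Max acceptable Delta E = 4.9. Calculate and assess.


Delta E = 3.23
Passes: Yes

dL = -1.3, da = 2.9, db = -0.6
dE = sqrt((-1.3)^2 + (2.9)^2 + (-0.6)^2) = 3.23
Max = 4.9
Passes: Yes


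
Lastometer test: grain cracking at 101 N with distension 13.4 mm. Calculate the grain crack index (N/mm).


Grain crack index = force / distension
Index = 101 / 13.4 = 7.5 N/mm


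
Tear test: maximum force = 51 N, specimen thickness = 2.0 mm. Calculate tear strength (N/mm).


Tear strength = force / thickness
Tear = 51 / 2.0 = 25.5 N/mm


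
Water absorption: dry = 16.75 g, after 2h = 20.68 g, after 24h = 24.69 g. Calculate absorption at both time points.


2h absorption = 23.5%
24h absorption = 47.4%


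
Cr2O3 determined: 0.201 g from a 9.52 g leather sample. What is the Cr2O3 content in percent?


Cr2O3% = 0.201 / 9.52 x 100
Cr2O3% = 2.11%


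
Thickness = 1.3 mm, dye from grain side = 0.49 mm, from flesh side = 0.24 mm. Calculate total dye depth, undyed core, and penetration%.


Total dyed = 0.73 mm
Undyed core = 0.57 mm
Penetration = 56.2%

Total dyed = 0.49 + 0.24 = 0.73 mm
Undyed core = 1.3 - 0.73 = 0.57 mm
Penetration = 0.73 / 1.3 x 100 = 56.2%


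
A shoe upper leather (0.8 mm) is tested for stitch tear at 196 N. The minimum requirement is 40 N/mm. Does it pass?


STS = 245.0 N/mm
Passes: Yes

STS = 196 / 0.8 = 245.0 N/mm
Minimum required: 40 N/mm
Passes: Yes


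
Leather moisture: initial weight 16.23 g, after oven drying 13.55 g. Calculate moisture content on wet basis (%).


Moisture = 16.23 - 13.55 = 2.68 g
MC = 2.68 / 16.23 x 100 = 16.5%


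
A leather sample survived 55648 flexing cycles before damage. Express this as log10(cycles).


4.75

log10(55648) = 4.75


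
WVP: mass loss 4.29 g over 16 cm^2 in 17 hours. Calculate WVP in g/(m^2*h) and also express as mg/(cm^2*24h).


WVP = 4.29 / (16 x 17) x 10000 = 157.72 g/(m^2*h)
Mass loss in mg = 4.29 x 1000 = 4290 mg
Per cm^2 per 24h in mg: 4290 x 24 / (16 x 17) = 102960 / 272 = 378.53 mg/(cm^2*24h)


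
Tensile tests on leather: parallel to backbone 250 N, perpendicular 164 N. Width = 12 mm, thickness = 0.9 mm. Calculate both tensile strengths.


Area = 12 x 0.9 = 10.8 mm^2
TS (parallel) = 250 / 10.8 = 23.15 N/mm^2
TS (perpendicular) = 164 / 10.8 = 15.19 N/mm^2


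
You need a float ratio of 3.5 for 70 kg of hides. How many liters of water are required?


Water = hide weight x target ratio
Water = 70 x 3.5 = 245.0 L


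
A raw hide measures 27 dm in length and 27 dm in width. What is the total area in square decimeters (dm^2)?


Area = length x width
Area = 27 x 27 = 729 dm^2


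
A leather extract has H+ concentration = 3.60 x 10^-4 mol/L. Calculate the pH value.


pH = -log10[H+]
pH = -log10(3.60 x 10^-4) = 3.44


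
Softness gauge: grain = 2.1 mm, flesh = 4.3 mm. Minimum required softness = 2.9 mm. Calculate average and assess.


Average = (2.1 + 4.3) / 2 = 3.20 mm
Minimum = 2.9 mm
Meets requirement: Yes


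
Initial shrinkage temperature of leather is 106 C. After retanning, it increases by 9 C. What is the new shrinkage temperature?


115 C

New Ts = 106 + 9 = 115 C


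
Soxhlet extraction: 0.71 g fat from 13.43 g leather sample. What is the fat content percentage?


Fat content = 0.71 / 13.43 x 100
Fat = 5.3%


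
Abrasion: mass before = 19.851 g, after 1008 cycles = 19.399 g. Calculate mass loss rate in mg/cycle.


Mass loss = 19.851 - 19.399 = 0.452 g
Rate = 0.452 / 1008 x 1000 = 0.448 mg/cycle


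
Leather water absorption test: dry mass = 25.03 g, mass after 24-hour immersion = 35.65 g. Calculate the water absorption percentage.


Water absorbed = 35.65 - 25.03 = 10.62 g
WA% = 10.62 / 25.03 x 100 = 42.4%


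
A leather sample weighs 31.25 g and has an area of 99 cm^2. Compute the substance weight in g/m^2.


3156.6 g/m^2


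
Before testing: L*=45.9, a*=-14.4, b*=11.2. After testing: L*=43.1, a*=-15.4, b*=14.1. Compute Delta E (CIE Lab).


Delta E = 4.15


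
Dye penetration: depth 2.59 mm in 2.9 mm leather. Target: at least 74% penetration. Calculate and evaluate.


Penetration = 89.3%
Meets target: Yes

Penetration = 2.59 / 2.9 x 100 = 89.3%
Target: 74%
Meets target: Yes


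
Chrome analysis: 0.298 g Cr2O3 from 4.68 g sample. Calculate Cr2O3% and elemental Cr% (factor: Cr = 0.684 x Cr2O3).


Cr2O3 = 6.37%
Cr = 4.36%

Cr2O3% = 0.298 / 4.68 x 100 = 6.37%
Cr% = 6.37 x 0.684 = 4.36%


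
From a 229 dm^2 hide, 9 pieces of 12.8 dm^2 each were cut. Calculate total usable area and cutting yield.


Usable area = 115.2 dm^2
Yield = 50.3%

Total usable = 9 x 12.8 = 115.2 dm^2
Yield = 115.2 / 229 x 100 = 50.3%


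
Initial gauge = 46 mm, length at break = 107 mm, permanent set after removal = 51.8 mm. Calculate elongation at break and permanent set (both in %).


Elongation at break = 132.6%
Permanent set = 12.6%

Elongation at break = (107 - 46) / 46 x 100 = 132.6%
Permanent set = (51.8 - 46) / 46 x 100 = 12.6%


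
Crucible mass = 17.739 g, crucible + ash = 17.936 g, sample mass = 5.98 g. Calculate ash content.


Ash mass = 17.936 - 17.739 = 0.197 g
Ash% = 0.197 / 5.98 x 100 = 3.29%


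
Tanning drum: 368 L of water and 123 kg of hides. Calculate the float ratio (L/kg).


3.0


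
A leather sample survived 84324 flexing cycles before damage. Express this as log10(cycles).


log10(84324) = 4.93


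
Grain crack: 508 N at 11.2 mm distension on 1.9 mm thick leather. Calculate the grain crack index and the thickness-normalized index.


Crack index = 508 / 11.2 = 45.4 N/mm
Normalized = 45.4 / 1.9 = 23.9 N/mm per mm


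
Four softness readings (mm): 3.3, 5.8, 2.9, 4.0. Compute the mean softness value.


4.00 mm


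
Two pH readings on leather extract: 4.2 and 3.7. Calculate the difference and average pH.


Difference = 0.5
Average pH = 3.95


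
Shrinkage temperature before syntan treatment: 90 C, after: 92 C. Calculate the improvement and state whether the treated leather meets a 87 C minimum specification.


Improvement = 2 C
Meets 87 C spec: Yes


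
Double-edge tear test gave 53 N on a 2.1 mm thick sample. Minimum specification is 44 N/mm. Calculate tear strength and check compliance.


Tear strength = 53 / 2.1 = 25.2 N/mm
Required minimum = 44 N/mm
Compliant: No


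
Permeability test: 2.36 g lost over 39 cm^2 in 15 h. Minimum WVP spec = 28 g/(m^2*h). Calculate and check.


WVP = 2.36 / (39 x 15) x 10000 = 40.34 g/(m^2*h)
Minimum: 28 g/(m^2*h)
Meets spec: Yes


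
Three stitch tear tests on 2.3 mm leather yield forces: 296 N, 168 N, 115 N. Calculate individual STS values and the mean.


STS1 = 296 / 2.3 = 128.7 N/mm
STS2 = 168 / 2.3 = 73.0 N/mm
STS3 = 115 / 2.3 = 50.0 N/mm
Mean = (128.7 + 73.0 + 50.0) / 3 = 83.9 N/mm


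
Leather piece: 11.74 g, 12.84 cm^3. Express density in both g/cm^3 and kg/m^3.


Density = 11.74 / 12.84 = 0.914 g/cm^3
Convert: 0.914 x 1000 = 914 kg/m^3


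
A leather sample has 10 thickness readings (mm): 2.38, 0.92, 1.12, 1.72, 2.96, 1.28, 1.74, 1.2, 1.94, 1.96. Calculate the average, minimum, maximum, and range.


Sum = 17.22
Average = 17.22 / 10 = 1.72 mm
Minimum = 0.92 mm
Maximum = 2.96 mm
Range = 2.96 - 0.92 = 2.04 mm


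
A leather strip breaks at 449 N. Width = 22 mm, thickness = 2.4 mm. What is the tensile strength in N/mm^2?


Cross-sectional area = 22 x 2.4 = 52.8 mm^2
Tensile strength = 449 / 52.8 = 8.50 N/mm^2


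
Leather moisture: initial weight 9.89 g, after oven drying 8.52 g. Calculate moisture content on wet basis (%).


13.9%

Moisture = 9.89 - 8.52 = 1.37 g
MC = 1.37 / 9.89 x 100 = 13.9%


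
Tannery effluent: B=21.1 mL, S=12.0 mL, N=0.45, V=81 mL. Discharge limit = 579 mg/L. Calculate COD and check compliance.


COD = (21.1 - 12.0) x 0.45 x 8000 / 81 = 404.4 mg/L
Limit: 579 mg/L
Compliant: Yes


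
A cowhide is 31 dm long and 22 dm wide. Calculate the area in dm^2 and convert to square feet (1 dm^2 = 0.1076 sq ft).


682 dm^2
73.38 sq ft

Area = 31 x 22 = 682 dm^2
Conversion: 682 x 0.1076 = 73.38 sq ft


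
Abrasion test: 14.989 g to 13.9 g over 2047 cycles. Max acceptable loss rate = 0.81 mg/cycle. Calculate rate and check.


Loss = 14.989 - 13.9 = 1.089 g
Rate = 1.089 g / 2047 cycles x 1000 = 0.532 mg/cycle
Max = 0.81 mg/cycle
Passes: Yes


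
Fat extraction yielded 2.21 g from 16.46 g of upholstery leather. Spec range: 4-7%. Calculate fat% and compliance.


Fat content = 13.4%
Compliant: No


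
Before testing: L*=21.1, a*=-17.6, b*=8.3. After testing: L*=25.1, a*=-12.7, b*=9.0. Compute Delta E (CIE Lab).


dL = 25.1 - 21.1 = 4.0
da = -12.7 - (-17.6) = 4.9
db = 9.0 - 8.3 = 0.7
dE = sqrt((4.0)^2 + (4.9)^2 + (0.7)^2) = 6.36


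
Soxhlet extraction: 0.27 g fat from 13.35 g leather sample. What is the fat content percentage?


Fat content = 0.27 / 13.35 x 100
Fat = 2.0%


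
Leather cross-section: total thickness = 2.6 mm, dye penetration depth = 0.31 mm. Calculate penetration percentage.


11.9%

Penetration% = 0.31 / 2.6 x 100
Penetration = 11.9%


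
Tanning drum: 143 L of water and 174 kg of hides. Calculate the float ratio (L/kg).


0.8

Float ratio = water / hide weight
Ratio = 143 / 174 = 0.8


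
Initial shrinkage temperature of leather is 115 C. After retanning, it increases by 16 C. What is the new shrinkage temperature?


New Ts = 115 + 16 = 131 C


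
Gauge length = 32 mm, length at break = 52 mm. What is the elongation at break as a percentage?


Extension = 52 - 32 = 20 mm
Elongation = 20 / 32 x 100 = 62.5%


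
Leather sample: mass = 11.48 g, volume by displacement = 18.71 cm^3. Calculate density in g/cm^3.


0.614 g/cm^3

Density = mass / volume
Density = 11.48 / 18.71 = 0.614 g/cm^3


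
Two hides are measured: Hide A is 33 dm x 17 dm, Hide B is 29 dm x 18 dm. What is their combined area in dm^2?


Hide A area = 33 x 17 = 561 dm^2
Hide B area = 29 x 18 = 522 dm^2
Total = 561 + 522 = 1083 dm^2


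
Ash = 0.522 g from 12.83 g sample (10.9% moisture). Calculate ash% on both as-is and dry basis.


As-is ash% = 0.522 / 12.83 x 100 = 4.07%
Dry mass = 12.83 x (100 - 10.9) / 100 = 11.43153 g
Dry-basis ash% = 0.522 / 11.43153 x 100 = 4.57%


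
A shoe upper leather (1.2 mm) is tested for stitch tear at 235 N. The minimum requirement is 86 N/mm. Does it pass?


STS = 195.8 N/mm
Passes: Yes

STS = 235 / 1.2 = 195.8 N/mm
Minimum required: 86 N/mm
Passes: Yes


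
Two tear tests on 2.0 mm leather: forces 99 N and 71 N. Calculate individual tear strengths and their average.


Tear 1 = 49.5 N/mm
Tear 2 = 35.5 N/mm
Average = 42.5 N/mm


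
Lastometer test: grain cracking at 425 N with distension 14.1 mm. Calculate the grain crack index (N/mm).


30.1 N/mm

Grain crack index = force / distension
Index = 425 / 14.1 = 30.1 N/mm


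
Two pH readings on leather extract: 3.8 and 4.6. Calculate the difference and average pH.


Difference = |3.8 - 4.6| = 0.8
Average = (3.8 + 4.6) / 2 = 4.20


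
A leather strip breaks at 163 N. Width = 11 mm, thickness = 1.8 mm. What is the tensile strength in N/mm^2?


Cross-sectional area = 11 x 1.8 = 19.8 mm^2
Tensile strength = 163 / 19.8 = 8.23 N/mm^2


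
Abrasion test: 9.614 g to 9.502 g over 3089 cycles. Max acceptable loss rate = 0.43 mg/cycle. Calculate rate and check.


Loss = 9.614 - 9.502 = 0.112 g
Rate = 0.112 g / 3089 cycles x 1000 = 0.036 mg/cycle
Max = 0.43 mg/cycle
Passes: Yes


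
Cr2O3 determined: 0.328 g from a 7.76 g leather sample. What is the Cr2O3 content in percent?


4.23%

Cr2O3% = 0.328 / 7.76 x 100
Cr2O3% = 4.23%


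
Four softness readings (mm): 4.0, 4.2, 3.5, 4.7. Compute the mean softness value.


4.10 mm

Sum = 4.0 + 4.2 + 3.5 + 4.7
Mean = 16.4 / 4 = 4.10 mm


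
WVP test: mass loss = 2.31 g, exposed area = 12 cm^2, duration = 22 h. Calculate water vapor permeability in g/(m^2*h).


87.50 g/(m^2*h)


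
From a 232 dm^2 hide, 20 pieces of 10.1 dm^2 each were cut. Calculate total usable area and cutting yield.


Total usable = 20 x 10.1 = 202.0 dm^2
Yield = 202.0 / 232 x 100 = 87.1%


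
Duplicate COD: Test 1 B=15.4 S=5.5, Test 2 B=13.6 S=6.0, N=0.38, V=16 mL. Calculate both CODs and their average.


COD1 = 1881.0 mg/L
COD2 = 1444.0 mg/L
Average = 1662.5 mg/L

COD1 = (15.4 - 5.5) x 0.38 x 8000 / 16 = 1881.0 mg/L
COD2 = (13.6 - 6.0) x 0.38 x 8000 / 16 = 1444.0 mg/L
Average = (1881.0 + 1444.0) / 2 = 1662.5 mg/L


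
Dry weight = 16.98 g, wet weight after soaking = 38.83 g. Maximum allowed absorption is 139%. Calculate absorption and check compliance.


Absorption = 128.7%
Compliant: Yes


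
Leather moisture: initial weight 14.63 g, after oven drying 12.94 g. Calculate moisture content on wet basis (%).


Moisture = 14.63 - 12.94 = 1.69 g
MC = 1.69 / 14.63 x 100 = 11.6%


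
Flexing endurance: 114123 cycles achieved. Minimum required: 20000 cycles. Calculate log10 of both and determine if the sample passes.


log10(114123) = 5.06
log10(20000) = 4.30
Passes: Yes


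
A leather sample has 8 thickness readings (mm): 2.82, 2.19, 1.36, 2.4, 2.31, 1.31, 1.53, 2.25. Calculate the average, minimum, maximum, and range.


Sum = 16.17
Average = 16.17 / 8 = 2.02 mm
Minimum = 1.31 mm
Maximum = 2.82 mm
Range = 2.82 - 1.31 = 1.51 mm


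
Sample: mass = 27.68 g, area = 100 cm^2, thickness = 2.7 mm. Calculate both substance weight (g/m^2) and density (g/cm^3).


SW = 27.68 / 100 x 10000 = 2768.0 g/m^2
Volume = 100 x 2.7 / 10 = 27.00 cm^3
Density = 27.68 / 27.00 = 1.025 g/cm^3


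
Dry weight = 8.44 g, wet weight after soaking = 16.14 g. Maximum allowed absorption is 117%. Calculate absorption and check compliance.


WA = (16.14 - 8.44) / 8.44 x 100 = 91.2%
Maximum allowed: 117%
Compliant: Yes


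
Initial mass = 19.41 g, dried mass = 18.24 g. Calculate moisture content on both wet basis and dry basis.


Moisture lost = 19.41 - 18.24 = 1.17 g
Wet basis MC = 1.17 / 19.41 x 100 = 6.0%
Dry basis MC = 1.17 / 18.24 x 100 = 6.4%


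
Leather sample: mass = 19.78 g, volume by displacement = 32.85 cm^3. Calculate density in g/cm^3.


0.602 g/cm^3

Density = mass / volume
Density = 19.78 / 32.85 = 0.602 g/cm^3


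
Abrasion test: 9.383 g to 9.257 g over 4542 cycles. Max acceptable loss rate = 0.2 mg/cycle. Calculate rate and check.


Rate = 0.028 mg/cycle
Passes: Yes


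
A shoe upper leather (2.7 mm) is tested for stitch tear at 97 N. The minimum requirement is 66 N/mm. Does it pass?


STS = 35.9 N/mm
Passes: No

STS = 97 / 2.7 = 35.9 N/mm
Minimum required: 66 N/mm
Passes: No


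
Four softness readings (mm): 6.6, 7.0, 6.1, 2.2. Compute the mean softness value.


Sum = 6.6 + 7.0 + 6.1 + 2.2
Mean = 21.9 / 4 = 5.48 mm


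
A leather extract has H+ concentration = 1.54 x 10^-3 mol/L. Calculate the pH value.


pH = 2.81


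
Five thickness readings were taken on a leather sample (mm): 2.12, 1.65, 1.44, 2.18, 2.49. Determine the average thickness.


1.98 mm


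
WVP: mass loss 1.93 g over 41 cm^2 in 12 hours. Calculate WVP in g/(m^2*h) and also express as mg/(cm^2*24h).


WVP = 1.93 / (41 x 12) x 10000 = 39.23 g/(m^2*h)
Mass loss in mg = 1.93 x 1000 = 1930 mg
Per cm^2 per 24h in mg: 1930 x 24 / (41 x 12) = 46320 / 492 = 94.15 mg/(cm^2*24h)


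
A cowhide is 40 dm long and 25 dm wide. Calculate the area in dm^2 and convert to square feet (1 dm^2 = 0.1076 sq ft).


1000 dm^2
107.60 sq ft

Area = 40 x 25 = 1000 dm^2
Conversion: 1000 x 0.1076 = 107.60 sq ft


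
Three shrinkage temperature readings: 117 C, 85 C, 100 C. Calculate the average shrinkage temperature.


Average = (117 + 85 + 100) / 3
Average = 302 / 3 = 100.7 C


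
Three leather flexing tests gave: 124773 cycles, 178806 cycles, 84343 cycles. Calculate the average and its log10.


Average = 129307 cycles
log10 = 5.11


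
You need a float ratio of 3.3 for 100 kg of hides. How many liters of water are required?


Water = hide weight x target ratio
Water = 100 x 3.3 = 330.0 L


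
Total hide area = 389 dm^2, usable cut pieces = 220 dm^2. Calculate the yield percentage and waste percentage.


Yield = 56.6%
Waste = 43.4%

Yield = 220 / 389 x 100 = 56.6%
Waste = 389 - 220 = 169 dm^2
Waste% = 100 - 56.6 = 43.4%


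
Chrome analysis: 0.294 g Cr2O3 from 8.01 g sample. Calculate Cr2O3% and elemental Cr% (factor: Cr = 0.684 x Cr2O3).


Cr2O3% = 0.294 / 8.01 x 100 = 3.67%
Cr% = 3.67 x 0.684 = 2.51%


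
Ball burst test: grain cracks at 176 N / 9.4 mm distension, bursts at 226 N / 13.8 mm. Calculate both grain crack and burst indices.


Crack index = 176 / 9.4 = 18.7 N/mm
Burst index = 226 / 13.8 = 16.4 N/mm


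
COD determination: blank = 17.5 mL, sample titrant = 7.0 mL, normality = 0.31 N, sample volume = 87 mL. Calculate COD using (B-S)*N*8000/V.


COD = (17.5 - 7.0) x 0.31 x 8000 / 87
COD = 10.5 x 0.31 x 8000 / 87
COD = 299.3 mg/L


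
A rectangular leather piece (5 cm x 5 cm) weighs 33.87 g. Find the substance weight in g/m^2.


13548.0 g/m^2


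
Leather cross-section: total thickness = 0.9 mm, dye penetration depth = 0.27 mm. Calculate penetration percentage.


Penetration% = 0.27 / 0.9 x 100
Penetration = 30.0%


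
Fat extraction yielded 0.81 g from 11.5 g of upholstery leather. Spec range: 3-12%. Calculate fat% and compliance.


Fat content = 7.0%
Compliant: Yes

Fat% = 0.81 / 11.5 x 100 = 7.0%
Spec range: 3-12%
Compliant: Yes


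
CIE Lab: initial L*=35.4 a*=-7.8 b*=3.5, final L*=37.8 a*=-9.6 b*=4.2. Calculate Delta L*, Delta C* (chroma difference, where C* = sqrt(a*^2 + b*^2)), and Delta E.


Delta L* = 2.4
Delta C* = 1.93
Delta E = 3.08

Delta L* = 37.8 - 35.4 = 2.4
C1* = sqrt((-7.8)^2 + (3.5)^2) = 8.549
C2* = sqrt((-9.6)^2 + (4.2)^2) = 10.479
Delta C* = 10.479 - 8.549 = 1.93
Delta E = sqrt((2.4)^2 + (-1.8)^2 + (0.7)^2) = 3.08


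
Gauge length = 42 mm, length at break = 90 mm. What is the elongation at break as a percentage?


Extension = 90 - 42 = 48 mm
Elongation = 48 / 42 x 100 = 114.3%


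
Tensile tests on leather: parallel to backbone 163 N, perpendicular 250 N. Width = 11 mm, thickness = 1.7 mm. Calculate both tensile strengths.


Area = 11 x 1.7 = 18.7 mm^2
TS (parallel) = 163 / 18.7 = 8.72 N/mm^2
TS (perpendicular) = 250 / 18.7 = 13.37 N/mm^2


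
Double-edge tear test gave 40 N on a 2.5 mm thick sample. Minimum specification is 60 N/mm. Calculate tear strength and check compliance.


Tear strength = 16.0 N/mm
Compliant: No

Tear strength = 40 / 2.5 = 16.0 N/mm
Required minimum = 60 N/mm
Compliant: No


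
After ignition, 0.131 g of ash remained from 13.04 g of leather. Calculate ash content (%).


Ash% = 0.131 / 13.04 x 100
Ash% = 1.00%


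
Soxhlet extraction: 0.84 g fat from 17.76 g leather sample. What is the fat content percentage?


Fat content = 0.84 / 17.76 x 100
Fat = 4.7%


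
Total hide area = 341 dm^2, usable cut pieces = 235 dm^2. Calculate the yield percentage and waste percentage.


Yield = 235 / 341 x 100 = 68.9%
Waste = 341 - 235 = 106 dm^2
Waste% = 100 - 68.9 = 31.1%


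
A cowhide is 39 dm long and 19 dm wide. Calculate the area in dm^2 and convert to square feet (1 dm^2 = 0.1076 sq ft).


Area = 39 x 19 = 741 dm^2
Conversion: 741 x 0.1076 = 79.73 sq ft


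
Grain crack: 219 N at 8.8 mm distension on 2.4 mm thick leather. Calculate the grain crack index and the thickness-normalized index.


Crack index = 219 / 8.8 = 24.9 N/mm
Normalized = 24.9 / 2.4 = 10.4 N/mm per mm


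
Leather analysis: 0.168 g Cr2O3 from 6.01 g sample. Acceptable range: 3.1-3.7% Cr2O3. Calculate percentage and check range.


Cr2O3 = 2.80%
Within range: No

Cr2O3% = 0.168 / 6.01 x 100 = 2.80%
Acceptable range: 3.1 to 3.7%
Within range: No


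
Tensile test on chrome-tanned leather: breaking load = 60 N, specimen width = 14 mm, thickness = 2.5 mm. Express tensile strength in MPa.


Cross-section = 14 x 2.5 = 35.0 mm^2
TS = 60 / 35.0 = 1.71 MPa
(1 N/mm^2 = 1 MPa)


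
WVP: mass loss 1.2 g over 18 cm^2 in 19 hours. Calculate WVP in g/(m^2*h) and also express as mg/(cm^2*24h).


WVP = 35.09 g/(m^2*h)
Daily rate = 84.21 mg/(cm^2*24h)


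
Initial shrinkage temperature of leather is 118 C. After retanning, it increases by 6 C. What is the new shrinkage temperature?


New Ts = 118 + 6 = 124 C


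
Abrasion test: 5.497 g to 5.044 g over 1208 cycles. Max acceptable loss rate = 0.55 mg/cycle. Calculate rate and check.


Rate = 0.375 mg/cycle
Passes: Yes

Loss = 5.497 - 5.044 = 0.453 g
Rate = 0.453 g / 1208 cycles x 1000 = 0.375 mg/cycle
Max = 0.55 mg/cycle
Passes: Yes


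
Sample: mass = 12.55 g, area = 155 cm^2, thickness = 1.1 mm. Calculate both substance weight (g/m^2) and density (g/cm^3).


Substance weight = 809.7 g/m^2
Density = 0.736 g/cm^3


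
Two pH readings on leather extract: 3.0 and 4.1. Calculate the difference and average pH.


Difference = 1.1
Average pH = 3.55


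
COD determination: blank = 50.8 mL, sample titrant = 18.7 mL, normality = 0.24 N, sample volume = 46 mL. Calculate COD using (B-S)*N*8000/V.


1339.8 mg/L


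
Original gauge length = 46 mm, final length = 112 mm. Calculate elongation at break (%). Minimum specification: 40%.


Extension = 112 - 46 = 66 mm
Elongation = 66 / 46 x 100 = 143.5%
Minimum required: 40%
Meets specification: Yes


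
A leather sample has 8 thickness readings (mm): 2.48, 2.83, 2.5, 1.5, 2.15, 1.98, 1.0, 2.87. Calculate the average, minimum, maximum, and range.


Average = 2.16 mm
Min = 1.0 mm
Max = 2.87 mm
Range = 1.87 mm

Sum = 17.31
Average = 17.31 / 8 = 2.16 mm
Minimum = 1.0 mm
Maximum = 2.87 mm
Range = 2.87 - 1.0 = 1.87 mm


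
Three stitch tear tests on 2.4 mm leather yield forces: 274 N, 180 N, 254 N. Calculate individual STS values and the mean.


STS1 = 274 / 2.4 = 114.2 N/mm
STS2 = 180 / 2.4 = 75.0 N/mm
STS3 = 254 / 2.4 = 105.8 N/mm
Mean = (114.2 + 75.0 + 105.8) / 3 = 98.3 N/mm


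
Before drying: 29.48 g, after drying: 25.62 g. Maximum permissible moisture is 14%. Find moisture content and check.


Moisture content = 13.1%
Acceptable: Yes

MC = (29.48 - 25.62) / 29.48 x 100 = 13.1%
Maximum: 14%
Acceptable: Yes


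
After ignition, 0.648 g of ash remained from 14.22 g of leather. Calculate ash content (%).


4.56%

Ash% = 0.648 / 14.22 x 100
Ash% = 4.56%


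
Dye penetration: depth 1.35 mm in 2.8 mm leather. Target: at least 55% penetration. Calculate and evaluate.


Penetration = 48.2%
Meets target: No


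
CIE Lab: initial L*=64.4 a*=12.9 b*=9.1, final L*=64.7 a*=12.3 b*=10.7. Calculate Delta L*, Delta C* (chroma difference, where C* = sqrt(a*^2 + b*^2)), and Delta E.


Delta L* = 64.7 - 64.4 = 0.3
C1* = sqrt((12.9)^2 + (9.1)^2) = 15.787
C2* = sqrt((12.3)^2 + (10.7)^2) = 16.303
Delta C* = 16.303 - 15.787 = 0.52
Delta E = sqrt((0.3)^2 + (-0.6)^2 + (1.6)^2) = 1.73


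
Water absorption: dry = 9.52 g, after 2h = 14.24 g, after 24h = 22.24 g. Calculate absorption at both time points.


2h absorption = 49.6%
24h absorption = 133.6%


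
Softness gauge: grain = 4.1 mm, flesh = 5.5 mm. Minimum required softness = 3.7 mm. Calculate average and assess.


Average softness = 4.80 mm
Meets requirement: Yes

Average = (4.1 + 5.5) / 2 = 4.80 mm
Minimum = 3.7 mm
Meets requirement: Yes


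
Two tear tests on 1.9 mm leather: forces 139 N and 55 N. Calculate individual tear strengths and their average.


Tear 1 = 73.2 N/mm
Tear 2 = 28.9 N/mm
Average = 51.1 N/mm

Tear 1 = 139 / 1.9 = 73.2 N/mm
Tear 2 = 55 / 1.9 = 28.9 N/mm
Average = (73.2 + 28.9) / 2 = 51.1 N/mm


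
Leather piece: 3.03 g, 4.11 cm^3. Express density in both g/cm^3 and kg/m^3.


Density = 3.03 / 4.11 = 0.737 g/cm^3
Convert: 0.737 x 1000 = 737 kg/m^3


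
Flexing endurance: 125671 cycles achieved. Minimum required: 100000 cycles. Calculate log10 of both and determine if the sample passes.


Achieved: log10 = 5.10
Required: log10 = 5.00
Passes: Yes

log10(125671) = 5.10
log10(100000) = 5.00
Passes: Yes


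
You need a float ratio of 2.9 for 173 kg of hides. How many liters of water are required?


Water = hide weight x target ratio
Water = 173 x 2.9 = 501.7 L


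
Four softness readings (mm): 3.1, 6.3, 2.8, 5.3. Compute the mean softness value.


4.38 mm

Sum = 3.1 + 6.3 + 2.8 + 5.3
Mean = 17.5 / 4 = 4.38 mm


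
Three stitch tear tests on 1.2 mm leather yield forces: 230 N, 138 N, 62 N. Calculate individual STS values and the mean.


STS1 = 191.7 N/mm
STS2 = 115.0 N/mm
STS3 = 51.7 N/mm
Mean = 119.5 N/mm

STS1 = 230 / 1.2 = 191.7 N/mm
STS2 = 138 / 1.2 = 115.0 N/mm
STS3 = 62 / 1.2 = 51.7 N/mm
Mean = (191.7 + 115.0 + 51.7) / 3 = 119.5 N/mm


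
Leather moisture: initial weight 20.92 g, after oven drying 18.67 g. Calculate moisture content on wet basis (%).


Moisture = 20.92 - 18.67 = 2.25 g
MC = 2.25 / 20.92 x 100 = 10.8%


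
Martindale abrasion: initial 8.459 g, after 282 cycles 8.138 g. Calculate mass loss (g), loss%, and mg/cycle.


Mass loss = 0.321 g
Loss = 3.79%
Rate = 1.138 mg/cycle

Loss = 8.459 - 8.138 = 0.321 g
Loss% = 0.321 / 8.459 x 100 = 3.79%
Rate = 0.321 / 282 x 1000 = 1.138 mg/cycle


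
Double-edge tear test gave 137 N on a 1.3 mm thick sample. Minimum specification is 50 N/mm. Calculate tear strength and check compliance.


Tear strength = 105.4 N/mm
Compliant: Yes


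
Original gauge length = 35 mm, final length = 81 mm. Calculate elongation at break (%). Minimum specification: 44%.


Extension = 81 - 35 = 46 mm
Elongation = 46 / 35 x 100 = 131.4%
Minimum required: 44%
Meets specification: Yes


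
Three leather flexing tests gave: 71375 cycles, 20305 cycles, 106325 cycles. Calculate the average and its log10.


Average = 66002 cycles
log10 = 4.82


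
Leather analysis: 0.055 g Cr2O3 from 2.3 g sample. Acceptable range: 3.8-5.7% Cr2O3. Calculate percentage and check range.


Cr2O3 = 2.39%
Within range: No


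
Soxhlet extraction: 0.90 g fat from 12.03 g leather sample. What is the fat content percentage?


7.5%


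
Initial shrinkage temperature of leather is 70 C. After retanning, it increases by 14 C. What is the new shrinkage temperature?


New Ts = 70 + 14 = 84 C


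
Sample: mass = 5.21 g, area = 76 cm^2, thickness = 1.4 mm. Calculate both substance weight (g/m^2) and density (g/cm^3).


SW = 5.21 / 76 x 10000 = 685.5 g/m^2
Volume = 76 x 1.4 / 10 = 10.64 cm^3
Density = 5.21 / 10.64 = 0.490 g/cm^3


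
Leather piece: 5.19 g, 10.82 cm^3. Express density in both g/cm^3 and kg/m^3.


0.480 g/cm^3
480 kg/m^3


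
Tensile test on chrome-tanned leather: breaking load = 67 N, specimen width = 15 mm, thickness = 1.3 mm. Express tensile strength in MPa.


Cross-section = 15 x 1.3 = 19.5 mm^2
TS = 67 / 19.5 = 3.44 MPa
(1 N/mm^2 = 1 MPa)


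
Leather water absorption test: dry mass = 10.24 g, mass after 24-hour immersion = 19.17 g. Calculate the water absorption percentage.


87.2%


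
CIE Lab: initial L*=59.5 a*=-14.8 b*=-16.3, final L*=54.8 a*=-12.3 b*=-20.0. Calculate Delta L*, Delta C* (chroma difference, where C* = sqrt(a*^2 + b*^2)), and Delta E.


Delta L* = 54.8 - 59.5 = -4.7
C1* = sqrt((-14.8)^2 + (-16.3)^2) = 22.017
C2* = sqrt((-12.3)^2 + (-20.0)^2) = 23.480
Delta C* = 23.480 - 22.017 = 1.46
Delta E = sqrt((-4.7)^2 + (2.5)^2 + (-3.7)^2) = 6.48


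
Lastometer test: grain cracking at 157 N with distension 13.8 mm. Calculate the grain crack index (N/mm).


Grain crack index = force / distension
Index = 157 / 13.8 = 11.4 N/mm


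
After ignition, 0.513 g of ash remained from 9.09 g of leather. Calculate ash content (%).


Ash% = 0.513 / 9.09 x 100
Ash% = 5.64%


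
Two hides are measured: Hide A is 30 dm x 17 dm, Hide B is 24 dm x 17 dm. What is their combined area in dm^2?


Hide A area = 30 x 17 = 510 dm^2
Hide B area = 24 x 17 = 408 dm^2
Total = 510 + 408 = 918 dm^2


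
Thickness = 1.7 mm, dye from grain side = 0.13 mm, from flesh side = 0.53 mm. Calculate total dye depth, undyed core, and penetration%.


Total dyed = 0.13 + 0.53 = 0.66 mm
Undyed core = 1.7 - 0.66 = 1.04 mm
Penetration = 0.66 / 1.7 x 100 = 38.8%


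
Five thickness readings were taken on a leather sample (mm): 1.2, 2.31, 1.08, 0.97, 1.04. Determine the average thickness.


1.32 mm


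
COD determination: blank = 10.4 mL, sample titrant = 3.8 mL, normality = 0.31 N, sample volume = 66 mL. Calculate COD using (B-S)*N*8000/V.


COD = (10.4 - 3.8) x 0.31 x 8000 / 66
COD = 6.6 x 0.31 x 8000 / 66
COD = 248.0 mg/L


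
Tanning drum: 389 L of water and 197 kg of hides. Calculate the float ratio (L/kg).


2.0

Float ratio = water / hide weight
Ratio = 389 / 197 = 2.0


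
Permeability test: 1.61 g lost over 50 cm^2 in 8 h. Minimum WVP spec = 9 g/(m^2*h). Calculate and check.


WVP = 1.61 / (50 x 8) x 10000 = 40.25 g/(m^2*h)
Minimum: 9 g/(m^2*h)
Meets spec: Yes


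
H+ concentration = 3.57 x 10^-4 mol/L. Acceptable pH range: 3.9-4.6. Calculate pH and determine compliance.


pH = -log10(3.57 x 10^-4) = 3.45
Range: 3.9 to 4.6
Compliant: No


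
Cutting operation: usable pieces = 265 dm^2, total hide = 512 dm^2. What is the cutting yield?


51.8%

Yield = usable / total x 100
Yield = 265 / 512 x 100 = 51.8%


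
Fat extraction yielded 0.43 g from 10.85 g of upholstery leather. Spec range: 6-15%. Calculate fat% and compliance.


Fat content = 4.0%
Compliant: No


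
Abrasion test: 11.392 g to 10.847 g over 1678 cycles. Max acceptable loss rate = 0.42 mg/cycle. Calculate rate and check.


Rate = 0.325 mg/cycle
Passes: Yes

Loss = 11.392 - 10.847 = 0.545 g
Rate = 0.545 g / 1678 cycles x 1000 = 0.325 mg/cycle
Max = 0.42 mg/cycle
Passes: Yes


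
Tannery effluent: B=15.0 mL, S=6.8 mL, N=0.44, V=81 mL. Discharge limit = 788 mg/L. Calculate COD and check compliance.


COD = 356.3 mg/L
Compliant: Yes

COD = (15.0 - 6.8) x 0.44 x 8000 / 81 = 356.3 mg/L
Limit: 788 mg/L
Compliant: Yes


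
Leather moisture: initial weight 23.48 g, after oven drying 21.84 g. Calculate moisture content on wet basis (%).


7.0%

Moisture = 23.48 - 21.84 = 1.64 g
MC = 1.64 / 23.48 x 100 = 7.0%


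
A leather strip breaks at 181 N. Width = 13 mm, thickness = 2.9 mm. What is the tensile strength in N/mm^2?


4.80 N/mm^2

Cross-sectional area = 13 x 2.9 = 37.7 mm^2
Tensile strength = 181 / 37.7 = 4.80 N/mm^2


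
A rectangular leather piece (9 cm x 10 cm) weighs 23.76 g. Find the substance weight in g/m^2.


Area = 9 x 10 = 90 cm^2
SW = 23.76 / 90 x 10000 = 2640.0 g/m^2


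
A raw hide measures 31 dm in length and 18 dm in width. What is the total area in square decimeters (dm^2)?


558 dm^2

Area = length x width
Area = 31 x 18 = 558 dm^2


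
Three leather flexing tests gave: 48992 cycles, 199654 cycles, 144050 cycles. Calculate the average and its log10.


Average = 130899 cycles
log10 = 5.12

Average = (48992 + 199654 + 144050) / 3 = 130899 cycles
log10(130899) = 5.12


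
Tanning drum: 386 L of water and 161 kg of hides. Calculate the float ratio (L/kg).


2.4


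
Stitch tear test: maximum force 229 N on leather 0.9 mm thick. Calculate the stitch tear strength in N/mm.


Stitch tear strength = force / thickness
STS = 229 / 0.9 = 254.4 N/mm


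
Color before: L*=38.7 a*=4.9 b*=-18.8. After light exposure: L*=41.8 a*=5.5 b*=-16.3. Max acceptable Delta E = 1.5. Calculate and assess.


dL = 3.1, da = 0.6, db = 2.5
dE = sqrt((3.1)^2 + (0.6)^2 + (2.5)^2) = 4.03
Max = 1.5
Passes: No


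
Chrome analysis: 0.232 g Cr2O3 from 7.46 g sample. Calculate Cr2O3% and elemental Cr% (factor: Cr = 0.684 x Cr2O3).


Cr2O3% = 0.232 / 7.46 x 100 = 3.11%
Cr% = 3.11 x 0.684 = 2.13%


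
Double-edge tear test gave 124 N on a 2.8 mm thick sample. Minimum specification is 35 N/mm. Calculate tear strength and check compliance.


Tear strength = 44.3 N/mm
Compliant: Yes

Tear strength = 124 / 2.8 = 44.3 N/mm
Required minimum = 35 N/mm
Compliant: Yes


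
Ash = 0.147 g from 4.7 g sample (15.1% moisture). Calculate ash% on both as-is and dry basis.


As-is ash% = 0.147 / 4.7 x 100 = 3.13%
Dry mass = 4.7 x (100 - 15.1) / 100 = 3.9903 g
Dry-basis ash% = 0.147 / 3.9903 x 100 = 3.68%


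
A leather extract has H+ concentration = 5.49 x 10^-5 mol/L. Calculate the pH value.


pH = -log10[H+]
pH = -log10(5.49 x 10^-5) = 4.26


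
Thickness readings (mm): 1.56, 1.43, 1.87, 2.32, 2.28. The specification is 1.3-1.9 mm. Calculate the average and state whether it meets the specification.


Average = 1.89 mm
Within specification: Yes

Sum = 9.46
Average = 9.46 / 5 = 1.89 mm
Specification range: 1.3 to 1.9 mm
Within spec: Yes


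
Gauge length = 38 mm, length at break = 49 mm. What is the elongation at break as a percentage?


Extension = 49 - 38 = 11 mm
Elongation = 11 / 38 x 100 = 28.9%


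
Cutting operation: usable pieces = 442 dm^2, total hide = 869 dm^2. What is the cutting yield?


Yield = usable / total x 100
Yield = 442 / 869 x 100 = 50.9%


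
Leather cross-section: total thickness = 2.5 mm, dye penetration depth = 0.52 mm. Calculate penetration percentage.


Penetration% = 0.52 / 2.5 x 100
Penetration = 20.8%


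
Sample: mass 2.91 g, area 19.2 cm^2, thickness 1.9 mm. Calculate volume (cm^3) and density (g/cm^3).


Thickness in cm = 1.9 / 10 = 0.19 cm
Volume = 19.2 x 0.19 = 3.648 cm^3
Density = 2.91 / 3.648 = 0.798 g/cm^3


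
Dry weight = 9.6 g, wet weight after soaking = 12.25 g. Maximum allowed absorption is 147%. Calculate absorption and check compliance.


WA = (12.25 - 9.6) / 9.6 x 100 = 27.6%
Maximum allowed: 147%
Compliant: Yes


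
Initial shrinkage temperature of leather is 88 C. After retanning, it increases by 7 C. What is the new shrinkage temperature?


95 C


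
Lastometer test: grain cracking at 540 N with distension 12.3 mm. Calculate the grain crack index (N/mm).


Grain crack index = force / distension
Index = 540 / 12.3 = 43.9 N/mm


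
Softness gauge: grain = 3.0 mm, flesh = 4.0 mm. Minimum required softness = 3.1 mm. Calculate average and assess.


Average softness = 3.50 mm
Meets requirement: Yes


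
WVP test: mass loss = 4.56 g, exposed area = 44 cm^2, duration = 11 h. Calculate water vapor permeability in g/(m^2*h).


94.21 g/(m^2*h)

WVP = mass_loss / (area x time) x 10000
WVP = 4.56 / (44 x 11) x 10000
WVP = 4.56 / 484 x 10000 = 94.21 g/(m^2*h)


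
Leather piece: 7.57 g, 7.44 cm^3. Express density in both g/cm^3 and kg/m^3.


1.017 g/cm^3
1017 kg/m^3

Density = 7.57 / 7.44 = 1.017 g/cm^3
Convert: 1.017 x 1000 = 1017 kg/m^3


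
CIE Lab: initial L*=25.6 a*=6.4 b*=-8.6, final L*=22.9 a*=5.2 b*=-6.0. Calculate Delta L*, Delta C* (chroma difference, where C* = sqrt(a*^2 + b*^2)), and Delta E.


Delta L* = -2.7
Delta C* = -2.78
Delta E = 3.94

Delta L* = 22.9 - 25.6 = -2.7
C1* = sqrt((6.4)^2 + (-8.6)^2) = 10.720
C2* = sqrt((5.2)^2 + (-6.0)^2) = 7.940
Delta C* = 7.940 - 10.720 = -2.78
Delta E = sqrt((-2.7)^2 + (-1.2)^2 + (2.6)^2) = 3.94


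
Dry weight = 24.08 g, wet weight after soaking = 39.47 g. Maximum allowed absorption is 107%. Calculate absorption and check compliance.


Absorption = 63.9%
Compliant: Yes

WA = (39.47 - 24.08) / 24.08 x 100 = 63.9%
Maximum allowed: 107%
Compliant: Yes


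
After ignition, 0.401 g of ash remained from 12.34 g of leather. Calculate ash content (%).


Ash% = 0.401 / 12.34 x 100
Ash% = 3.25%


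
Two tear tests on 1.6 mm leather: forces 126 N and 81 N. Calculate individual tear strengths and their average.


Tear 1 = 126 / 1.6 = 78.8 N/mm
Tear 2 = 81 / 1.6 = 50.6 N/mm
Average = (78.8 + 50.6) / 2 = 64.7 N/mm


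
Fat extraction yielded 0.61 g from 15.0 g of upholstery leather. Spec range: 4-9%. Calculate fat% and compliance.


Fat content = 4.1%
Compliant: Yes

Fat% = 0.61 / 15.0 x 100 = 4.1%
Spec range: 4-9%
Compliant: Yes


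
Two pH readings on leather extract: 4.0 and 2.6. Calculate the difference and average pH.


Difference = |4.0 - 2.6| = 1.4
Average = (4.0 + 2.6) / 2 = 3.30


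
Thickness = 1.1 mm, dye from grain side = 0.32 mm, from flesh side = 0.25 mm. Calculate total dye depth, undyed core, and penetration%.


Total dyed = 0.57 mm
Undyed core = 0.53 mm
Penetration = 51.8%

Total dyed = 0.32 + 0.25 = 0.57 mm
Undyed core = 1.1 - 0.57 = 0.53 mm
Penetration = 0.57 / 1.1 x 100 = 51.8%


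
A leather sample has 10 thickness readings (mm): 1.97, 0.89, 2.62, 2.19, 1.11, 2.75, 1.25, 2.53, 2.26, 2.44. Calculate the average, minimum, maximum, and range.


Average = 2.00 mm
Min = 0.89 mm
Max = 2.75 mm
Range = 1.86 mm

Sum = 20.01
Average = 20.01 / 10 = 2.00 mm
Minimum = 0.89 mm
Maximum = 2.75 mm
Range = 2.75 - 0.89 = 1.86 mm


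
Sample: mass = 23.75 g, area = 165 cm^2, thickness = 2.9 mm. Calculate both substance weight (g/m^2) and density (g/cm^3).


Substance weight = 1439.4 g/m^2
Density = 0.496 g/cm^3


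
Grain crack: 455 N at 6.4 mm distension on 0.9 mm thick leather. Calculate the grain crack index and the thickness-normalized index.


Crack index = 71.1 N/mm
Normalized index = 79.0 N/mm per mm

Crack index = 455 / 6.4 = 71.1 N/mm
Normalized = 71.1 / 0.9 = 79.0 N/mm per mm


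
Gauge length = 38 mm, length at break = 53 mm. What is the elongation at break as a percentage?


39.5%

Extension = 53 - 38 = 15 mm
Elongation = 15 / 38 x 100 = 39.5%


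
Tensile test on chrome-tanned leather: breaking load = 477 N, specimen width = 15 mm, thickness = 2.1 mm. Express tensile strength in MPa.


15.14 MPa

Cross-section = 15 x 2.1 = 31.5 mm^2
TS = 477 / 31.5 = 15.14 MPa
(1 N/mm^2 = 1 MPa)


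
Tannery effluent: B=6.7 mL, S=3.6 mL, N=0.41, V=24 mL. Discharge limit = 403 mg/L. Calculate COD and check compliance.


COD = (6.7 - 3.6) x 0.41 x 8000 / 24 = 423.7 mg/L
Limit: 403 mg/L
Compliant: No


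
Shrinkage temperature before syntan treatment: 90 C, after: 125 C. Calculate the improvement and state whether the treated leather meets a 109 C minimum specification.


Improvement = 35 C
Meets 109 C spec: Yes

Improvement = 125 - 90 = 35 C
Spec check: 125 C >= 109 C? Yes
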